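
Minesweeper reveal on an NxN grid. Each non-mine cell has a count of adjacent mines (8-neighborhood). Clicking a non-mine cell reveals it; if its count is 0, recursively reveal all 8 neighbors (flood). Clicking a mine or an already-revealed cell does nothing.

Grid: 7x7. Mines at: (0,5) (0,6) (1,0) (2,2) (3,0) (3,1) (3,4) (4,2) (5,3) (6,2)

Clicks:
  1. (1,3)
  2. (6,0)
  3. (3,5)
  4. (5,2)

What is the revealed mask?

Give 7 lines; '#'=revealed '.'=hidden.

Answer: .......
...#...
.......
.....#.
##.....
###....
##.....

Derivation:
Click 1 (1,3) count=1: revealed 1 new [(1,3)] -> total=1
Click 2 (6,0) count=0: revealed 6 new [(4,0) (4,1) (5,0) (5,1) (6,0) (6,1)] -> total=7
Click 3 (3,5) count=1: revealed 1 new [(3,5)] -> total=8
Click 4 (5,2) count=3: revealed 1 new [(5,2)] -> total=9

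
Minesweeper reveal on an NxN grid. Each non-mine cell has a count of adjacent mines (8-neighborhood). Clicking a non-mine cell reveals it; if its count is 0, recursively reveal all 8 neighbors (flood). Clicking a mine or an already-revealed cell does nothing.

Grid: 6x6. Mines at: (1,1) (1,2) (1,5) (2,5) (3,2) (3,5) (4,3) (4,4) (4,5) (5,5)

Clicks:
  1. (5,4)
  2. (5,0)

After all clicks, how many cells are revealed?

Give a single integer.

Click 1 (5,4) count=4: revealed 1 new [(5,4)] -> total=1
Click 2 (5,0) count=0: revealed 10 new [(2,0) (2,1) (3,0) (3,1) (4,0) (4,1) (4,2) (5,0) (5,1) (5,2)] -> total=11

Answer: 11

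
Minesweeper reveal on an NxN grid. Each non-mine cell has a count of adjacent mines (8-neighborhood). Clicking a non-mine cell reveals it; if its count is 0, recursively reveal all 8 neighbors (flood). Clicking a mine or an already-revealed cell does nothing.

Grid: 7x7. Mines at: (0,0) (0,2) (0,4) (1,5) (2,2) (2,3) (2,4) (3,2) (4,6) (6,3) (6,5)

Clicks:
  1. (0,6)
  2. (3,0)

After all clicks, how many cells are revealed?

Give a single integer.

Click 1 (0,6) count=1: revealed 1 new [(0,6)] -> total=1
Click 2 (3,0) count=0: revealed 15 new [(1,0) (1,1) (2,0) (2,1) (3,0) (3,1) (4,0) (4,1) (4,2) (5,0) (5,1) (5,2) (6,0) (6,1) (6,2)] -> total=16

Answer: 16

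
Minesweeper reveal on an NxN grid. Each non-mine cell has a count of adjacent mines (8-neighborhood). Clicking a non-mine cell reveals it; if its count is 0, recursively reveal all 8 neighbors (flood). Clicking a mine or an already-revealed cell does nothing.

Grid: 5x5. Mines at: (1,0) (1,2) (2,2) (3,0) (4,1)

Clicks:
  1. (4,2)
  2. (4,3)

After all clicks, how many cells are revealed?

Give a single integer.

Click 1 (4,2) count=1: revealed 1 new [(4,2)] -> total=1
Click 2 (4,3) count=0: revealed 11 new [(0,3) (0,4) (1,3) (1,4) (2,3) (2,4) (3,2) (3,3) (3,4) (4,3) (4,4)] -> total=12

Answer: 12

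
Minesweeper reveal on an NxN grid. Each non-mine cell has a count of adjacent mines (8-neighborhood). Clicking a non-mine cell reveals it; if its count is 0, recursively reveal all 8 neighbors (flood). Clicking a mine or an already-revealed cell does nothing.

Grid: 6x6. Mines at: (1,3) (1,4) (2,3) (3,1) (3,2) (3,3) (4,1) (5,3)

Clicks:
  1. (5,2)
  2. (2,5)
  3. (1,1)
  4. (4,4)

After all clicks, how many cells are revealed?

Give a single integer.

Answer: 12

Derivation:
Click 1 (5,2) count=2: revealed 1 new [(5,2)] -> total=1
Click 2 (2,5) count=1: revealed 1 new [(2,5)] -> total=2
Click 3 (1,1) count=0: revealed 9 new [(0,0) (0,1) (0,2) (1,0) (1,1) (1,2) (2,0) (2,1) (2,2)] -> total=11
Click 4 (4,4) count=2: revealed 1 new [(4,4)] -> total=12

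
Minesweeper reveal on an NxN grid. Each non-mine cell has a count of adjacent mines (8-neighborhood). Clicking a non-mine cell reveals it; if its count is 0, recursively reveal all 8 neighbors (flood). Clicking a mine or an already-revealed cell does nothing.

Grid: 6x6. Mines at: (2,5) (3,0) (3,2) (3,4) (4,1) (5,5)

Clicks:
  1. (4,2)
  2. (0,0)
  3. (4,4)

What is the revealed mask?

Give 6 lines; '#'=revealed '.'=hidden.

Click 1 (4,2) count=2: revealed 1 new [(4,2)] -> total=1
Click 2 (0,0) count=0: revealed 17 new [(0,0) (0,1) (0,2) (0,3) (0,4) (0,5) (1,0) (1,1) (1,2) (1,3) (1,4) (1,5) (2,0) (2,1) (2,2) (2,3) (2,4)] -> total=18
Click 3 (4,4) count=2: revealed 1 new [(4,4)] -> total=19

Answer: ######
######
#####.
......
..#.#.
......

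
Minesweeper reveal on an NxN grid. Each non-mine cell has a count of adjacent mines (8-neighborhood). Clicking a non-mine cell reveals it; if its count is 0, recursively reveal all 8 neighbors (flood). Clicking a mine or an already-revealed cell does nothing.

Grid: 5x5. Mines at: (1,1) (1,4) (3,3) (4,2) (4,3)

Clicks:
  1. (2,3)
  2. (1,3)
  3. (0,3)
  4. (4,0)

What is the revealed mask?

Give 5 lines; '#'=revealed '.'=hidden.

Click 1 (2,3) count=2: revealed 1 new [(2,3)] -> total=1
Click 2 (1,3) count=1: revealed 1 new [(1,3)] -> total=2
Click 3 (0,3) count=1: revealed 1 new [(0,3)] -> total=3
Click 4 (4,0) count=0: revealed 6 new [(2,0) (2,1) (3,0) (3,1) (4,0) (4,1)] -> total=9

Answer: ...#.
...#.
##.#.
##...
##...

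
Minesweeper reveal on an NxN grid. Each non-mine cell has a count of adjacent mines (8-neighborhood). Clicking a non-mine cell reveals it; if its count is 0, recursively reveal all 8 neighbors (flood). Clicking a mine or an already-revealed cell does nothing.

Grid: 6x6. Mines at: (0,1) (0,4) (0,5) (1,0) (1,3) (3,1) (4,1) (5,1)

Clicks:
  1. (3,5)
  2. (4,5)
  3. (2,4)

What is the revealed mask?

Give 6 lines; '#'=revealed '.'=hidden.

Click 1 (3,5) count=0: revealed 18 new [(1,4) (1,5) (2,2) (2,3) (2,4) (2,5) (3,2) (3,3) (3,4) (3,5) (4,2) (4,3) (4,4) (4,5) (5,2) (5,3) (5,4) (5,5)] -> total=18
Click 2 (4,5) count=0: revealed 0 new [(none)] -> total=18
Click 3 (2,4) count=1: revealed 0 new [(none)] -> total=18

Answer: ......
....##
..####
..####
..####
..####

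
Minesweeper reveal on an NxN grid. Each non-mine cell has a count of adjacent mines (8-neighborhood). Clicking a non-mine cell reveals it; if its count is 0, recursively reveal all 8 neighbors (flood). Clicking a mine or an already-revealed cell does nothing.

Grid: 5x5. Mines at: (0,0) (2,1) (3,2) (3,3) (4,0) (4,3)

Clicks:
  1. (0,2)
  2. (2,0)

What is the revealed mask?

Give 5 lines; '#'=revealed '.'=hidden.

Answer: .####
.####
#.###
.....
.....

Derivation:
Click 1 (0,2) count=0: revealed 11 new [(0,1) (0,2) (0,3) (0,4) (1,1) (1,2) (1,3) (1,4) (2,2) (2,3) (2,4)] -> total=11
Click 2 (2,0) count=1: revealed 1 new [(2,0)] -> total=12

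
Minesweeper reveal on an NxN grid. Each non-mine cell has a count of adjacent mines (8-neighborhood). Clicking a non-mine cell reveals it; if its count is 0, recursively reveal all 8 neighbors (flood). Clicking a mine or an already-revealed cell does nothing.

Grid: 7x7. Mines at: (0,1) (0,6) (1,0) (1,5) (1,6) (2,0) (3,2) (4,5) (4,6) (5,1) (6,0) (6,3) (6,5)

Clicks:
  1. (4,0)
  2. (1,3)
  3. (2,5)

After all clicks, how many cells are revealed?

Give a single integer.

Click 1 (4,0) count=1: revealed 1 new [(4,0)] -> total=1
Click 2 (1,3) count=0: revealed 9 new [(0,2) (0,3) (0,4) (1,2) (1,3) (1,4) (2,2) (2,3) (2,4)] -> total=10
Click 3 (2,5) count=2: revealed 1 new [(2,5)] -> total=11

Answer: 11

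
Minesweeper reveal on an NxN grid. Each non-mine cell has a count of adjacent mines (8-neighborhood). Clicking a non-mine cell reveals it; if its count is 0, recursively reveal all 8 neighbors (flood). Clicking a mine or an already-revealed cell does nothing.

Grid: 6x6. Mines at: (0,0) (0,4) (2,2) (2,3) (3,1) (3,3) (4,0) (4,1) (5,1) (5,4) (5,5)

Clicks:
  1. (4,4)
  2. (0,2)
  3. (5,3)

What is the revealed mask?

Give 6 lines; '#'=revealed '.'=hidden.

Click 1 (4,4) count=3: revealed 1 new [(4,4)] -> total=1
Click 2 (0,2) count=0: revealed 6 new [(0,1) (0,2) (0,3) (1,1) (1,2) (1,3)] -> total=7
Click 3 (5,3) count=1: revealed 1 new [(5,3)] -> total=8

Answer: .###..
.###..
......
......
....#.
...#..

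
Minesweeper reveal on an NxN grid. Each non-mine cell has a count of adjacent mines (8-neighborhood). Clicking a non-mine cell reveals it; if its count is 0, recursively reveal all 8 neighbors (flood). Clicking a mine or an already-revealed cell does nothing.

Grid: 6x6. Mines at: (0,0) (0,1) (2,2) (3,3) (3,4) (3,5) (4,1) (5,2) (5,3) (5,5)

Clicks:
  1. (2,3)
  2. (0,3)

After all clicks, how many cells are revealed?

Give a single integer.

Answer: 11

Derivation:
Click 1 (2,3) count=3: revealed 1 new [(2,3)] -> total=1
Click 2 (0,3) count=0: revealed 10 new [(0,2) (0,3) (0,4) (0,5) (1,2) (1,3) (1,4) (1,5) (2,4) (2,5)] -> total=11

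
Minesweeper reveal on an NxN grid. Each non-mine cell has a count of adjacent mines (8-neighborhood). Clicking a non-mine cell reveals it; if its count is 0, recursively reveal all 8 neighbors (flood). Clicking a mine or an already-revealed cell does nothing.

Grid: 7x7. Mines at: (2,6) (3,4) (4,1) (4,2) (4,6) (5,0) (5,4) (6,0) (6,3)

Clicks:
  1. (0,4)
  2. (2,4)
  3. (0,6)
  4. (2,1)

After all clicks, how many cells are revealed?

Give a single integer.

Answer: 24

Derivation:
Click 1 (0,4) count=0: revealed 24 new [(0,0) (0,1) (0,2) (0,3) (0,4) (0,5) (0,6) (1,0) (1,1) (1,2) (1,3) (1,4) (1,5) (1,6) (2,0) (2,1) (2,2) (2,3) (2,4) (2,5) (3,0) (3,1) (3,2) (3,3)] -> total=24
Click 2 (2,4) count=1: revealed 0 new [(none)] -> total=24
Click 3 (0,6) count=0: revealed 0 new [(none)] -> total=24
Click 4 (2,1) count=0: revealed 0 new [(none)] -> total=24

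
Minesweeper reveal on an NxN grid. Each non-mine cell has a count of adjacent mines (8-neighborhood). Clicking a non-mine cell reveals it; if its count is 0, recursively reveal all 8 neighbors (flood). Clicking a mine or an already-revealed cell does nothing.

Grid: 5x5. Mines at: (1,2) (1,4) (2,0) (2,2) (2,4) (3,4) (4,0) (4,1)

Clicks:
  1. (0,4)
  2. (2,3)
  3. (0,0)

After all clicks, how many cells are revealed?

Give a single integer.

Click 1 (0,4) count=1: revealed 1 new [(0,4)] -> total=1
Click 2 (2,3) count=5: revealed 1 new [(2,3)] -> total=2
Click 3 (0,0) count=0: revealed 4 new [(0,0) (0,1) (1,0) (1,1)] -> total=6

Answer: 6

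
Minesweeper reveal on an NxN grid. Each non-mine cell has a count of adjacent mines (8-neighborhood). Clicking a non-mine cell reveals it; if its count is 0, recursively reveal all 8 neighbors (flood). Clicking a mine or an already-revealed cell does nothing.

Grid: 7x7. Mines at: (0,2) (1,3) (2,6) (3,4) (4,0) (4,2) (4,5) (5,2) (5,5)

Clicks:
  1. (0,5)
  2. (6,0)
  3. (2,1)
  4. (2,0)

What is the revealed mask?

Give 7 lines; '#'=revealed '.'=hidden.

Click 1 (0,5) count=0: revealed 6 new [(0,4) (0,5) (0,6) (1,4) (1,5) (1,6)] -> total=6
Click 2 (6,0) count=0: revealed 4 new [(5,0) (5,1) (6,0) (6,1)] -> total=10
Click 3 (2,1) count=0: revealed 11 new [(0,0) (0,1) (1,0) (1,1) (1,2) (2,0) (2,1) (2,2) (3,0) (3,1) (3,2)] -> total=21
Click 4 (2,0) count=0: revealed 0 new [(none)] -> total=21

Answer: ##..###
###.###
###....
###....
.......
##.....
##.....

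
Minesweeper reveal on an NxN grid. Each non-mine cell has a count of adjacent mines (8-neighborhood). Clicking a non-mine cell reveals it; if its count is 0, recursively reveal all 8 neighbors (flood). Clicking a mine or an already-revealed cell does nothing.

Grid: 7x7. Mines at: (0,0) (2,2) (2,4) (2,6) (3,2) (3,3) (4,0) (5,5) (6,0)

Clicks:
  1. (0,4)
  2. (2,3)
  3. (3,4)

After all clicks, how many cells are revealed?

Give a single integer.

Click 1 (0,4) count=0: revealed 12 new [(0,1) (0,2) (0,3) (0,4) (0,5) (0,6) (1,1) (1,2) (1,3) (1,4) (1,5) (1,6)] -> total=12
Click 2 (2,3) count=4: revealed 1 new [(2,3)] -> total=13
Click 3 (3,4) count=2: revealed 1 new [(3,4)] -> total=14

Answer: 14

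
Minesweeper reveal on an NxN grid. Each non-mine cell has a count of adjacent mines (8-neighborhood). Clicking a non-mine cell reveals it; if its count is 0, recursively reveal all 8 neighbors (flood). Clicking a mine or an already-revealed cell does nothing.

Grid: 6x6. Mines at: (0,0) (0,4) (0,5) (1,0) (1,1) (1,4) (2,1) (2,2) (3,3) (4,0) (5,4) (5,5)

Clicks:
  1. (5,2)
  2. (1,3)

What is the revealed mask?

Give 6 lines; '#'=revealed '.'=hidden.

Answer: ......
...#..
......
......
.###..
.###..

Derivation:
Click 1 (5,2) count=0: revealed 6 new [(4,1) (4,2) (4,3) (5,1) (5,2) (5,3)] -> total=6
Click 2 (1,3) count=3: revealed 1 new [(1,3)] -> total=7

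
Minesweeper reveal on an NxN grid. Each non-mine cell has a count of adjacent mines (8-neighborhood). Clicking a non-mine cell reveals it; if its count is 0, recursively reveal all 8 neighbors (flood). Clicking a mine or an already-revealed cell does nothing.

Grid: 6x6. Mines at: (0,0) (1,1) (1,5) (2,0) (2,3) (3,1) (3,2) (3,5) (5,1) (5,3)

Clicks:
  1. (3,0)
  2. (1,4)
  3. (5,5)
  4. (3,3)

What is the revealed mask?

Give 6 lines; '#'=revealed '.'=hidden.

Click 1 (3,0) count=2: revealed 1 new [(3,0)] -> total=1
Click 2 (1,4) count=2: revealed 1 new [(1,4)] -> total=2
Click 3 (5,5) count=0: revealed 4 new [(4,4) (4,5) (5,4) (5,5)] -> total=6
Click 4 (3,3) count=2: revealed 1 new [(3,3)] -> total=7

Answer: ......
....#.
......
#..#..
....##
....##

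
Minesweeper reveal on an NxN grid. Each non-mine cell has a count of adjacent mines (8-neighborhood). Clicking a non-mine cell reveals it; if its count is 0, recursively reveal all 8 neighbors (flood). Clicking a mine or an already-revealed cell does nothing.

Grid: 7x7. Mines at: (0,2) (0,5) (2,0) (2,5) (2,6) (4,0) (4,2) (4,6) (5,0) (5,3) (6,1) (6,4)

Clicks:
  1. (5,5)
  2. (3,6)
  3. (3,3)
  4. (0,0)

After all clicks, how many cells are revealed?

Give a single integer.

Answer: 7

Derivation:
Click 1 (5,5) count=2: revealed 1 new [(5,5)] -> total=1
Click 2 (3,6) count=3: revealed 1 new [(3,6)] -> total=2
Click 3 (3,3) count=1: revealed 1 new [(3,3)] -> total=3
Click 4 (0,0) count=0: revealed 4 new [(0,0) (0,1) (1,0) (1,1)] -> total=7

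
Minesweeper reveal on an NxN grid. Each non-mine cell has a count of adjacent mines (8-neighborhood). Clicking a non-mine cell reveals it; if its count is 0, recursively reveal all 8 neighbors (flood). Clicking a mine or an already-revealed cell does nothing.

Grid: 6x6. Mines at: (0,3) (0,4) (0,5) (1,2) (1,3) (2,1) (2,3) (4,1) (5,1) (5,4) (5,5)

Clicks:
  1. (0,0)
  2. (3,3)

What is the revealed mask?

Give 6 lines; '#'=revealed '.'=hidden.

Answer: ##....
##....
......
...#..
......
......

Derivation:
Click 1 (0,0) count=0: revealed 4 new [(0,0) (0,1) (1,0) (1,1)] -> total=4
Click 2 (3,3) count=1: revealed 1 new [(3,3)] -> total=5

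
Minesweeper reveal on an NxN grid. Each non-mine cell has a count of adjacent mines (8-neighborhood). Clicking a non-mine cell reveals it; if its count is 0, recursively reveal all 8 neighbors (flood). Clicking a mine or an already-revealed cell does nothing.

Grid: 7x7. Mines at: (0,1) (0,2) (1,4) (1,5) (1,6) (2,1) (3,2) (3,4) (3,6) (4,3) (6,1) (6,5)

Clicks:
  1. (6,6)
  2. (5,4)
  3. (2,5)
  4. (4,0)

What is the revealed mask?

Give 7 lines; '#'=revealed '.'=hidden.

Click 1 (6,6) count=1: revealed 1 new [(6,6)] -> total=1
Click 2 (5,4) count=2: revealed 1 new [(5,4)] -> total=2
Click 3 (2,5) count=5: revealed 1 new [(2,5)] -> total=3
Click 4 (4,0) count=0: revealed 6 new [(3,0) (3,1) (4,0) (4,1) (5,0) (5,1)] -> total=9

Answer: .......
.......
.....#.
##.....
##.....
##..#..
......#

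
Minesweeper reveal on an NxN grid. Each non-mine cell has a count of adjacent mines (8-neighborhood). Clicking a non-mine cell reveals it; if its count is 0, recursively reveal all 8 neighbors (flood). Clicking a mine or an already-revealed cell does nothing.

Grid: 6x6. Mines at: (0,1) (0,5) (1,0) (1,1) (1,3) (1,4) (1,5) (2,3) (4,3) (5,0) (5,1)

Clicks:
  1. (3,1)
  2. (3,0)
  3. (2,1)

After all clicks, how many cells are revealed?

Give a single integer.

Click 1 (3,1) count=0: revealed 9 new [(2,0) (2,1) (2,2) (3,0) (3,1) (3,2) (4,0) (4,1) (4,2)] -> total=9
Click 2 (3,0) count=0: revealed 0 new [(none)] -> total=9
Click 3 (2,1) count=2: revealed 0 new [(none)] -> total=9

Answer: 9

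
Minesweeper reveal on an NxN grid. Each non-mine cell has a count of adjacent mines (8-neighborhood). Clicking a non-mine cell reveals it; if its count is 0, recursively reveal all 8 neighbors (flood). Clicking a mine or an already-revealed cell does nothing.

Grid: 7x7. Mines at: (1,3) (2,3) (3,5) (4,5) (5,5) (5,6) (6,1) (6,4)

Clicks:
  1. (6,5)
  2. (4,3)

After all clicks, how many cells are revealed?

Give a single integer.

Answer: 25

Derivation:
Click 1 (6,5) count=3: revealed 1 new [(6,5)] -> total=1
Click 2 (4,3) count=0: revealed 24 new [(0,0) (0,1) (0,2) (1,0) (1,1) (1,2) (2,0) (2,1) (2,2) (3,0) (3,1) (3,2) (3,3) (3,4) (4,0) (4,1) (4,2) (4,3) (4,4) (5,0) (5,1) (5,2) (5,3) (5,4)] -> total=25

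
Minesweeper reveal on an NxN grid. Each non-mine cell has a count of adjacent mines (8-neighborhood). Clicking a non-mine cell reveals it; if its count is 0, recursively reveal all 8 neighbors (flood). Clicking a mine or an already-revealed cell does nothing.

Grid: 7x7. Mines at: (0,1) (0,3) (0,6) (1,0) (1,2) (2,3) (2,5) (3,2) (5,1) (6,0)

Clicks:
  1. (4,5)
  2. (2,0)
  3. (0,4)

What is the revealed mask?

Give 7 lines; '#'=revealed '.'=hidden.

Answer: ....#..
.......
#......
...####
..#####
..#####
..#####

Derivation:
Click 1 (4,5) count=0: revealed 19 new [(3,3) (3,4) (3,5) (3,6) (4,2) (4,3) (4,4) (4,5) (4,6) (5,2) (5,3) (5,4) (5,5) (5,6) (6,2) (6,3) (6,4) (6,5) (6,6)] -> total=19
Click 2 (2,0) count=1: revealed 1 new [(2,0)] -> total=20
Click 3 (0,4) count=1: revealed 1 new [(0,4)] -> total=21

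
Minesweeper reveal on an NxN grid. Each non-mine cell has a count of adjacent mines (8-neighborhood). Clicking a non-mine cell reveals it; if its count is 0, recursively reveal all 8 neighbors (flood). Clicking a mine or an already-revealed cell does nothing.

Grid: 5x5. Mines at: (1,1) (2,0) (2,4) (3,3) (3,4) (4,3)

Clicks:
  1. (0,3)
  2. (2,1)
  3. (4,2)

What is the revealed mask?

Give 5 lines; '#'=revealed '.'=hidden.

Click 1 (0,3) count=0: revealed 6 new [(0,2) (0,3) (0,4) (1,2) (1,3) (1,4)] -> total=6
Click 2 (2,1) count=2: revealed 1 new [(2,1)] -> total=7
Click 3 (4,2) count=2: revealed 1 new [(4,2)] -> total=8

Answer: ..###
..###
.#...
.....
..#..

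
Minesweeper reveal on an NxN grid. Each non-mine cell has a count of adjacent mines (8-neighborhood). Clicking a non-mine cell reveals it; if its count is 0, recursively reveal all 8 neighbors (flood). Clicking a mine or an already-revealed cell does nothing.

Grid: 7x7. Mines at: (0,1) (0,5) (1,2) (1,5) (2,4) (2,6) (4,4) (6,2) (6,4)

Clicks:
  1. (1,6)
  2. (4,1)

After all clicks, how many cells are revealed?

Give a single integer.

Click 1 (1,6) count=3: revealed 1 new [(1,6)] -> total=1
Click 2 (4,1) count=0: revealed 20 new [(1,0) (1,1) (2,0) (2,1) (2,2) (2,3) (3,0) (3,1) (3,2) (3,3) (4,0) (4,1) (4,2) (4,3) (5,0) (5,1) (5,2) (5,3) (6,0) (6,1)] -> total=21

Answer: 21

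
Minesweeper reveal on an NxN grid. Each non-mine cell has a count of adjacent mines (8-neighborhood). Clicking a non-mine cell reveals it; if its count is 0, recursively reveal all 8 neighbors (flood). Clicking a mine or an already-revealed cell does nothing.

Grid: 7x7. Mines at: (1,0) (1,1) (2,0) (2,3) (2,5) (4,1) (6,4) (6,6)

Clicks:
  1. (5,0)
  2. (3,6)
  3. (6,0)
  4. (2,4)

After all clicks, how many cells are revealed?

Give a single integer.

Click 1 (5,0) count=1: revealed 1 new [(5,0)] -> total=1
Click 2 (3,6) count=1: revealed 1 new [(3,6)] -> total=2
Click 3 (6,0) count=0: revealed 7 new [(5,1) (5,2) (5,3) (6,0) (6,1) (6,2) (6,3)] -> total=9
Click 4 (2,4) count=2: revealed 1 new [(2,4)] -> total=10

Answer: 10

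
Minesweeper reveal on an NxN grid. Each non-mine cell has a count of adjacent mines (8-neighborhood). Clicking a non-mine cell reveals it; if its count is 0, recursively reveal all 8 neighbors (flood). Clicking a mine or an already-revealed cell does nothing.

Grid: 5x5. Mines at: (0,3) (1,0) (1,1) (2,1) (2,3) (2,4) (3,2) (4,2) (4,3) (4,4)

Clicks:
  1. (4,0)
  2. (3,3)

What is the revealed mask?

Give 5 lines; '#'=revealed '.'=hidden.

Click 1 (4,0) count=0: revealed 4 new [(3,0) (3,1) (4,0) (4,1)] -> total=4
Click 2 (3,3) count=6: revealed 1 new [(3,3)] -> total=5

Answer: .....
.....
.....
##.#.
##...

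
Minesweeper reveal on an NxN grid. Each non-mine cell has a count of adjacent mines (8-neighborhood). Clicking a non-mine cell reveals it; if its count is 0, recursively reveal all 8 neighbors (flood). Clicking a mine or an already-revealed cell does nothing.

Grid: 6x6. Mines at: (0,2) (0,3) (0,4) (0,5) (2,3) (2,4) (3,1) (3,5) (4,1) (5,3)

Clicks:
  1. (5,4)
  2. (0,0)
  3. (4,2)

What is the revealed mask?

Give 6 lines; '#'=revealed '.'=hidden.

Click 1 (5,4) count=1: revealed 1 new [(5,4)] -> total=1
Click 2 (0,0) count=0: revealed 6 new [(0,0) (0,1) (1,0) (1,1) (2,0) (2,1)] -> total=7
Click 3 (4,2) count=3: revealed 1 new [(4,2)] -> total=8

Answer: ##....
##....
##....
......
..#...
....#.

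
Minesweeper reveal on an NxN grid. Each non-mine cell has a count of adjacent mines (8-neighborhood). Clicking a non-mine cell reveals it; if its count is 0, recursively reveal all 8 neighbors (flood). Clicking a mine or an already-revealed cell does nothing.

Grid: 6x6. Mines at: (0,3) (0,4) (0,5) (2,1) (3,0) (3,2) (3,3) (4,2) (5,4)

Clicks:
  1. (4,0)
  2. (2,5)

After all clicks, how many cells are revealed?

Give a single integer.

Click 1 (4,0) count=1: revealed 1 new [(4,0)] -> total=1
Click 2 (2,5) count=0: revealed 8 new [(1,4) (1,5) (2,4) (2,5) (3,4) (3,5) (4,4) (4,5)] -> total=9

Answer: 9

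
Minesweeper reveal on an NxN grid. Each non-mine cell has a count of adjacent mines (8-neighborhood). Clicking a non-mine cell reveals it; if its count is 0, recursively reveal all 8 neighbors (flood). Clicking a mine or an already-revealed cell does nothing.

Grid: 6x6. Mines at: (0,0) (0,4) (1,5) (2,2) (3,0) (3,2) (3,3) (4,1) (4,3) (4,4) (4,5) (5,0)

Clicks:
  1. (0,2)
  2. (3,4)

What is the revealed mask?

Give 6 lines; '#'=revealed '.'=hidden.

Answer: .###..
.###..
......
....#.
......
......

Derivation:
Click 1 (0,2) count=0: revealed 6 new [(0,1) (0,2) (0,3) (1,1) (1,2) (1,3)] -> total=6
Click 2 (3,4) count=4: revealed 1 new [(3,4)] -> total=7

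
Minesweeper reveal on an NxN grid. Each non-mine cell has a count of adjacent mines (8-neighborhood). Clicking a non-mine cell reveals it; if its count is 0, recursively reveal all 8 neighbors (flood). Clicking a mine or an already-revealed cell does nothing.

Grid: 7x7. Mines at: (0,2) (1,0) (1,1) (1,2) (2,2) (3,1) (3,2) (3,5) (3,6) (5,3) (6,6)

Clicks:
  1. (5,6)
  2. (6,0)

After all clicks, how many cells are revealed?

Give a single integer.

Answer: 10

Derivation:
Click 1 (5,6) count=1: revealed 1 new [(5,6)] -> total=1
Click 2 (6,0) count=0: revealed 9 new [(4,0) (4,1) (4,2) (5,0) (5,1) (5,2) (6,0) (6,1) (6,2)] -> total=10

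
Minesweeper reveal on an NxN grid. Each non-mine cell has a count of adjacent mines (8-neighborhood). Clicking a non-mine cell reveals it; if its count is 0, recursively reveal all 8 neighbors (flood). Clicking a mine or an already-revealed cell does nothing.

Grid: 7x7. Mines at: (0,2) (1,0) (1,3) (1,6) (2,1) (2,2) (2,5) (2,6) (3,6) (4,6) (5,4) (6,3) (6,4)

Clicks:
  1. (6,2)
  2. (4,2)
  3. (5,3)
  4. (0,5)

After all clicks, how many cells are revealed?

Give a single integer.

Click 1 (6,2) count=1: revealed 1 new [(6,2)] -> total=1
Click 2 (4,2) count=0: revealed 14 new [(3,0) (3,1) (3,2) (3,3) (4,0) (4,1) (4,2) (4,3) (5,0) (5,1) (5,2) (5,3) (6,0) (6,1)] -> total=15
Click 3 (5,3) count=3: revealed 0 new [(none)] -> total=15
Click 4 (0,5) count=1: revealed 1 new [(0,5)] -> total=16

Answer: 16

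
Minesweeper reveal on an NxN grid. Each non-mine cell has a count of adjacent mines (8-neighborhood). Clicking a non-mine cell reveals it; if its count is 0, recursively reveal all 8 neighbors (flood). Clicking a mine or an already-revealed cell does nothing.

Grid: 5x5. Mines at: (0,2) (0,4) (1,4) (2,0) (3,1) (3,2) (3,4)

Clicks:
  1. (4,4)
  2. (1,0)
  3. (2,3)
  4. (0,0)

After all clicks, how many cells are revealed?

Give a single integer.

Click 1 (4,4) count=1: revealed 1 new [(4,4)] -> total=1
Click 2 (1,0) count=1: revealed 1 new [(1,0)] -> total=2
Click 3 (2,3) count=3: revealed 1 new [(2,3)] -> total=3
Click 4 (0,0) count=0: revealed 3 new [(0,0) (0,1) (1,1)] -> total=6

Answer: 6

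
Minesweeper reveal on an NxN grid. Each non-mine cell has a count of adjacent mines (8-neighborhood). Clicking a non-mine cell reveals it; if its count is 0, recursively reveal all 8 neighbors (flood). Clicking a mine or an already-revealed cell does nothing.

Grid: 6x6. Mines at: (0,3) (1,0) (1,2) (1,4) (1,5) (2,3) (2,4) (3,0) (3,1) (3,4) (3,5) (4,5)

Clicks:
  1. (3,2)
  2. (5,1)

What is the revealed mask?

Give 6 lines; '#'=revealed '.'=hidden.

Click 1 (3,2) count=2: revealed 1 new [(3,2)] -> total=1
Click 2 (5,1) count=0: revealed 10 new [(4,0) (4,1) (4,2) (4,3) (4,4) (5,0) (5,1) (5,2) (5,3) (5,4)] -> total=11

Answer: ......
......
......
..#...
#####.
#####.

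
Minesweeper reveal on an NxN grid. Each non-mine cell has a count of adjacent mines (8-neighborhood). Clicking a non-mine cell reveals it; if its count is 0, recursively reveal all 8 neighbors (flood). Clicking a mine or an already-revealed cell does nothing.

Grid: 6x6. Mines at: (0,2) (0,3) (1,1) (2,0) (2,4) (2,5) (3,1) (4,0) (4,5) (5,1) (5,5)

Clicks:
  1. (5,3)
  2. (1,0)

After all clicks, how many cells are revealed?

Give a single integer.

Answer: 10

Derivation:
Click 1 (5,3) count=0: revealed 9 new [(3,2) (3,3) (3,4) (4,2) (4,3) (4,4) (5,2) (5,3) (5,4)] -> total=9
Click 2 (1,0) count=2: revealed 1 new [(1,0)] -> total=10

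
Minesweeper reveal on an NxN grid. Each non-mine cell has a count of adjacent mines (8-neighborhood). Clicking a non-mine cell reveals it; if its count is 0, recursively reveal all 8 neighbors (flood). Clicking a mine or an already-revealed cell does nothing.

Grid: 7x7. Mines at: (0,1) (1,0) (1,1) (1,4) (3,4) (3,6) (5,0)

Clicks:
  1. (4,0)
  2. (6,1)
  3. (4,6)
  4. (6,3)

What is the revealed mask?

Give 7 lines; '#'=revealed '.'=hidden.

Answer: .......
.......
####...
####...
#######
.######
.######

Derivation:
Click 1 (4,0) count=1: revealed 1 new [(4,0)] -> total=1
Click 2 (6,1) count=1: revealed 1 new [(6,1)] -> total=2
Click 3 (4,6) count=1: revealed 1 new [(4,6)] -> total=3
Click 4 (6,3) count=0: revealed 24 new [(2,0) (2,1) (2,2) (2,3) (3,0) (3,1) (3,2) (3,3) (4,1) (4,2) (4,3) (4,4) (4,5) (5,1) (5,2) (5,3) (5,4) (5,5) (5,6) (6,2) (6,3) (6,4) (6,5) (6,6)] -> total=27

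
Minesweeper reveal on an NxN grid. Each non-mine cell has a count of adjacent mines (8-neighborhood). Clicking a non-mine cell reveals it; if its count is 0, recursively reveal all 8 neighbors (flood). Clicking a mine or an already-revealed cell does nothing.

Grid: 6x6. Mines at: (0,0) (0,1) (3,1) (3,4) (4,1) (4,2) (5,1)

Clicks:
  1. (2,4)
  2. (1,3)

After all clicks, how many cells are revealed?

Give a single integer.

Click 1 (2,4) count=1: revealed 1 new [(2,4)] -> total=1
Click 2 (1,3) count=0: revealed 11 new [(0,2) (0,3) (0,4) (0,5) (1,2) (1,3) (1,4) (1,5) (2,2) (2,3) (2,5)] -> total=12

Answer: 12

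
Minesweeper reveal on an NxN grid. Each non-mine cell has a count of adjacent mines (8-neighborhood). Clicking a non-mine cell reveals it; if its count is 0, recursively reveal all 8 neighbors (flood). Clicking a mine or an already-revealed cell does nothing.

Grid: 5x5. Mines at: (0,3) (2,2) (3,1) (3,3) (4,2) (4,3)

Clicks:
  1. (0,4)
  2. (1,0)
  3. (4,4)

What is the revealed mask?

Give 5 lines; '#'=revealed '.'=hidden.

Click 1 (0,4) count=1: revealed 1 new [(0,4)] -> total=1
Click 2 (1,0) count=0: revealed 8 new [(0,0) (0,1) (0,2) (1,0) (1,1) (1,2) (2,0) (2,1)] -> total=9
Click 3 (4,4) count=2: revealed 1 new [(4,4)] -> total=10

Answer: ###.#
###..
##...
.....
....#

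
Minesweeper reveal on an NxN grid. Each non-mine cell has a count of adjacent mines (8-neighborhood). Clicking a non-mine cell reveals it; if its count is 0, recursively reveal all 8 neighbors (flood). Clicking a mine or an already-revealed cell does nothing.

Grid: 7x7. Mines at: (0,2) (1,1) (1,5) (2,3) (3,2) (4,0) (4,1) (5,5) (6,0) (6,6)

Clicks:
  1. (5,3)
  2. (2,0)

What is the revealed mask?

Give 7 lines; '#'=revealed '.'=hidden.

Click 1 (5,3) count=0: revealed 11 new [(4,2) (4,3) (4,4) (5,1) (5,2) (5,3) (5,4) (6,1) (6,2) (6,3) (6,4)] -> total=11
Click 2 (2,0) count=1: revealed 1 new [(2,0)] -> total=12

Answer: .......
.......
#......
.......
..###..
.####..
.####..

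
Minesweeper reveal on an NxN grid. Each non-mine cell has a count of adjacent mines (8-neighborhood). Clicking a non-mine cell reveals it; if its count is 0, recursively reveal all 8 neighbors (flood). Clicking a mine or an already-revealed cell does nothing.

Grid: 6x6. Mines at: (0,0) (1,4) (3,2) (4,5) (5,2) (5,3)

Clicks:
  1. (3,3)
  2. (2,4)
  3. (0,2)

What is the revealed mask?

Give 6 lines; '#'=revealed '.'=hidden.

Answer: .###..
.###..
.####.
...#..
......
......

Derivation:
Click 1 (3,3) count=1: revealed 1 new [(3,3)] -> total=1
Click 2 (2,4) count=1: revealed 1 new [(2,4)] -> total=2
Click 3 (0,2) count=0: revealed 9 new [(0,1) (0,2) (0,3) (1,1) (1,2) (1,3) (2,1) (2,2) (2,3)] -> total=11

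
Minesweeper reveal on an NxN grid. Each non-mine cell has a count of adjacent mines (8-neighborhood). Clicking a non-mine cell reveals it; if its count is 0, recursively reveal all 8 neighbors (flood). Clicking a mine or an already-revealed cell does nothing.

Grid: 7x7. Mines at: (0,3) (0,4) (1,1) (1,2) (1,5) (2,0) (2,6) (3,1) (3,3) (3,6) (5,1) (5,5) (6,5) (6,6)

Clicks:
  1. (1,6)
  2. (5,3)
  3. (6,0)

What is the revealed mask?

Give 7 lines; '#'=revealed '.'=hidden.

Answer: .......
......#
.......
.......
..###..
..###..
#.###..

Derivation:
Click 1 (1,6) count=2: revealed 1 new [(1,6)] -> total=1
Click 2 (5,3) count=0: revealed 9 new [(4,2) (4,3) (4,4) (5,2) (5,3) (5,4) (6,2) (6,3) (6,4)] -> total=10
Click 3 (6,0) count=1: revealed 1 new [(6,0)] -> total=11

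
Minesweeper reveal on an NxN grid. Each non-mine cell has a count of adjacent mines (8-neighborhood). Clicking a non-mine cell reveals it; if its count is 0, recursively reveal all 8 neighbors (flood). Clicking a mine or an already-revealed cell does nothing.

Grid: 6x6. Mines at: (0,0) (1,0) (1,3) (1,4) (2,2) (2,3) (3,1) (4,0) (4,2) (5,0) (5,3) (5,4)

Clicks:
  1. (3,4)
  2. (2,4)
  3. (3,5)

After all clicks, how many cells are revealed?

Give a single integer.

Answer: 6

Derivation:
Click 1 (3,4) count=1: revealed 1 new [(3,4)] -> total=1
Click 2 (2,4) count=3: revealed 1 new [(2,4)] -> total=2
Click 3 (3,5) count=0: revealed 4 new [(2,5) (3,5) (4,4) (4,5)] -> total=6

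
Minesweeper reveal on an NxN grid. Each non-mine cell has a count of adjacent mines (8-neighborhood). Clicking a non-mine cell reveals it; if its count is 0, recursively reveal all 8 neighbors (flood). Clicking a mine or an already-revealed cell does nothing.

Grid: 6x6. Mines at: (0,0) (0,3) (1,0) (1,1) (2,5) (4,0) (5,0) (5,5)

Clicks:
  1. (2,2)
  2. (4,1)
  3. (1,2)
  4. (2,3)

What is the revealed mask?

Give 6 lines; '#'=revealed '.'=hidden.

Click 1 (2,2) count=1: revealed 1 new [(2,2)] -> total=1
Click 2 (4,1) count=2: revealed 1 new [(4,1)] -> total=2
Click 3 (1,2) count=2: revealed 1 new [(1,2)] -> total=3
Click 4 (2,3) count=0: revealed 16 new [(1,3) (1,4) (2,1) (2,3) (2,4) (3,1) (3,2) (3,3) (3,4) (4,2) (4,3) (4,4) (5,1) (5,2) (5,3) (5,4)] -> total=19

Answer: ......
..###.
.####.
.####.
.####.
.####.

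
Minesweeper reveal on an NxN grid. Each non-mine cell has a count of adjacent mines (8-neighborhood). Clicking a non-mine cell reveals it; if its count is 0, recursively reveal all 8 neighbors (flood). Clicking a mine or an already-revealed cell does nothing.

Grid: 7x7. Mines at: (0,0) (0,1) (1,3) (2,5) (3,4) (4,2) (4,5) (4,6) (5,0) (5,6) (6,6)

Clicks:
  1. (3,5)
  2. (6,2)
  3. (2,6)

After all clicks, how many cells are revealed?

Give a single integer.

Click 1 (3,5) count=4: revealed 1 new [(3,5)] -> total=1
Click 2 (6,2) count=0: revealed 10 new [(5,1) (5,2) (5,3) (5,4) (5,5) (6,1) (6,2) (6,3) (6,4) (6,5)] -> total=11
Click 3 (2,6) count=1: revealed 1 new [(2,6)] -> total=12

Answer: 12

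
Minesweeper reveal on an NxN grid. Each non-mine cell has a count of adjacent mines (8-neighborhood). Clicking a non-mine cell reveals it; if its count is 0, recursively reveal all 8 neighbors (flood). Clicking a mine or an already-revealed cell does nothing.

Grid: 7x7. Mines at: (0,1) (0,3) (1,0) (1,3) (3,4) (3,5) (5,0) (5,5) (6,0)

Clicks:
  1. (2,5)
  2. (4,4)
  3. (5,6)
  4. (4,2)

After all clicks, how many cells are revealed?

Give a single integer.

Answer: 23

Derivation:
Click 1 (2,5) count=2: revealed 1 new [(2,5)] -> total=1
Click 2 (4,4) count=3: revealed 1 new [(4,4)] -> total=2
Click 3 (5,6) count=1: revealed 1 new [(5,6)] -> total=3
Click 4 (4,2) count=0: revealed 20 new [(2,0) (2,1) (2,2) (2,3) (3,0) (3,1) (3,2) (3,3) (4,0) (4,1) (4,2) (4,3) (5,1) (5,2) (5,3) (5,4) (6,1) (6,2) (6,3) (6,4)] -> total=23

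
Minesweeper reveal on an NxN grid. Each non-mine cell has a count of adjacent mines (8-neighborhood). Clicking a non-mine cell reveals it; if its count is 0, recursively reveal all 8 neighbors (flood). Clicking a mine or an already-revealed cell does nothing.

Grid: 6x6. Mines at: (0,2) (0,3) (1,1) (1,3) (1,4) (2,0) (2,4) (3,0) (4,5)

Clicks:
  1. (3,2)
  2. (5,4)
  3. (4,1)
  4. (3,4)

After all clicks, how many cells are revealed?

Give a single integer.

Click 1 (3,2) count=0: revealed 17 new [(2,1) (2,2) (2,3) (3,1) (3,2) (3,3) (3,4) (4,0) (4,1) (4,2) (4,3) (4,4) (5,0) (5,1) (5,2) (5,3) (5,4)] -> total=17
Click 2 (5,4) count=1: revealed 0 new [(none)] -> total=17
Click 3 (4,1) count=1: revealed 0 new [(none)] -> total=17
Click 4 (3,4) count=2: revealed 0 new [(none)] -> total=17

Answer: 17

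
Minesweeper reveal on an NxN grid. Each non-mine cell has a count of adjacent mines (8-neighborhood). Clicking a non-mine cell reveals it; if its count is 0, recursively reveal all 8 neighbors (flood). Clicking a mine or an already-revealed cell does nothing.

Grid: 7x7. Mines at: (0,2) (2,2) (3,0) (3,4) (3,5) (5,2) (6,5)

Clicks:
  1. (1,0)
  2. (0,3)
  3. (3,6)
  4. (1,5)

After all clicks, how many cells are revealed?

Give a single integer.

Click 1 (1,0) count=0: revealed 6 new [(0,0) (0,1) (1,0) (1,1) (2,0) (2,1)] -> total=6
Click 2 (0,3) count=1: revealed 1 new [(0,3)] -> total=7
Click 3 (3,6) count=1: revealed 1 new [(3,6)] -> total=8
Click 4 (1,5) count=0: revealed 11 new [(0,4) (0,5) (0,6) (1,3) (1,4) (1,5) (1,6) (2,3) (2,4) (2,5) (2,6)] -> total=19

Answer: 19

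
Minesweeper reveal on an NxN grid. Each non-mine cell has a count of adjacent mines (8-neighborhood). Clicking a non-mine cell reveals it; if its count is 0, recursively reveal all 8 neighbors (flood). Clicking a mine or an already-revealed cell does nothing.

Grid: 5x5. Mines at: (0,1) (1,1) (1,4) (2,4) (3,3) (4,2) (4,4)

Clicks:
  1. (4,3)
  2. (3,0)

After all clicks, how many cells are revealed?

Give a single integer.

Answer: 7

Derivation:
Click 1 (4,3) count=3: revealed 1 new [(4,3)] -> total=1
Click 2 (3,0) count=0: revealed 6 new [(2,0) (2,1) (3,0) (3,1) (4,0) (4,1)] -> total=7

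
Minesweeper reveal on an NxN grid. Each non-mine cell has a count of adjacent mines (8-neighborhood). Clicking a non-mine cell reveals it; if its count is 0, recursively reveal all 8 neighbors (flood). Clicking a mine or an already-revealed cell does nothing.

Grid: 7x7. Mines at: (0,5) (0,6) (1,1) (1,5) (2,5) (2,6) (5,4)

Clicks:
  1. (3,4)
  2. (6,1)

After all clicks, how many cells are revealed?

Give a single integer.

Click 1 (3,4) count=1: revealed 1 new [(3,4)] -> total=1
Click 2 (6,1) count=0: revealed 28 new [(0,2) (0,3) (0,4) (1,2) (1,3) (1,4) (2,0) (2,1) (2,2) (2,3) (2,4) (3,0) (3,1) (3,2) (3,3) (4,0) (4,1) (4,2) (4,3) (4,4) (5,0) (5,1) (5,2) (5,3) (6,0) (6,1) (6,2) (6,3)] -> total=29

Answer: 29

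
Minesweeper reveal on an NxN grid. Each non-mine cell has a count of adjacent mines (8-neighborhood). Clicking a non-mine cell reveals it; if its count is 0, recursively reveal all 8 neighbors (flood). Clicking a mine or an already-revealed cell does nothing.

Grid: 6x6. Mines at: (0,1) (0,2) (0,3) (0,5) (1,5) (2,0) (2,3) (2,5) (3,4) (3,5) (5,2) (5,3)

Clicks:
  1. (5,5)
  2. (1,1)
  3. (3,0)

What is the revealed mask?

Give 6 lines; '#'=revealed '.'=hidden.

Answer: ......
.#....
......
#.....
....##
....##

Derivation:
Click 1 (5,5) count=0: revealed 4 new [(4,4) (4,5) (5,4) (5,5)] -> total=4
Click 2 (1,1) count=3: revealed 1 new [(1,1)] -> total=5
Click 3 (3,0) count=1: revealed 1 new [(3,0)] -> total=6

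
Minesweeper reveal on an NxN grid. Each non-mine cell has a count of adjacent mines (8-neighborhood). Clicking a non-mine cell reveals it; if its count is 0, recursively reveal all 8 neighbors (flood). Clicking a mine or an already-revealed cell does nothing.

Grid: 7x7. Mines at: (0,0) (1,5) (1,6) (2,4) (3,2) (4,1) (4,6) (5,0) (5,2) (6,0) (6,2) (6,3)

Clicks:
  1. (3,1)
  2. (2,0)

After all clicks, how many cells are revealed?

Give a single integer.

Answer: 6

Derivation:
Click 1 (3,1) count=2: revealed 1 new [(3,1)] -> total=1
Click 2 (2,0) count=0: revealed 5 new [(1,0) (1,1) (2,0) (2,1) (3,0)] -> total=6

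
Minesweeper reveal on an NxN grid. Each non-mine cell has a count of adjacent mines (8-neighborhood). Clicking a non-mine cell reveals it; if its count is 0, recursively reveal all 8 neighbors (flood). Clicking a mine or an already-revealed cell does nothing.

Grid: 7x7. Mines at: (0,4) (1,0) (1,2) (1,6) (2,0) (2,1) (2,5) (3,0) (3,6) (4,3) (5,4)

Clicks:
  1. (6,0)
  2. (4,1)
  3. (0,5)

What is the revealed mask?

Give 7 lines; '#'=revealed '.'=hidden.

Click 1 (6,0) count=0: revealed 11 new [(4,0) (4,1) (4,2) (5,0) (5,1) (5,2) (5,3) (6,0) (6,1) (6,2) (6,3)] -> total=11
Click 2 (4,1) count=1: revealed 0 new [(none)] -> total=11
Click 3 (0,5) count=2: revealed 1 new [(0,5)] -> total=12

Answer: .....#.
.......
.......
.......
###....
####...
####...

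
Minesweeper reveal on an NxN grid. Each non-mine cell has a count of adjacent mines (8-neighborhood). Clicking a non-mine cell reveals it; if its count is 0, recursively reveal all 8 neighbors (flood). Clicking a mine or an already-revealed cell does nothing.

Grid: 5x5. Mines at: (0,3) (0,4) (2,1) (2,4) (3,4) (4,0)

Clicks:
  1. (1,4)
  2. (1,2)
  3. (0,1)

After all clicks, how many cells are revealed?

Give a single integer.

Answer: 7

Derivation:
Click 1 (1,4) count=3: revealed 1 new [(1,4)] -> total=1
Click 2 (1,2) count=2: revealed 1 new [(1,2)] -> total=2
Click 3 (0,1) count=0: revealed 5 new [(0,0) (0,1) (0,2) (1,0) (1,1)] -> total=7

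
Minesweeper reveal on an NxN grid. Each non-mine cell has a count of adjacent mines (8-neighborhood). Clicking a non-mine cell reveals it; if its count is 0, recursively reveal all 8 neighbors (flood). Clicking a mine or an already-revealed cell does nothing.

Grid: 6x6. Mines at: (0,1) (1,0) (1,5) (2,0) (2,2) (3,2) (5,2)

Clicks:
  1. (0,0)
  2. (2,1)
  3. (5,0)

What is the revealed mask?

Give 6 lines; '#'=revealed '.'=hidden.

Answer: #.....
......
.#....
##....
##....
##....

Derivation:
Click 1 (0,0) count=2: revealed 1 new [(0,0)] -> total=1
Click 2 (2,1) count=4: revealed 1 new [(2,1)] -> total=2
Click 3 (5,0) count=0: revealed 6 new [(3,0) (3,1) (4,0) (4,1) (5,0) (5,1)] -> total=8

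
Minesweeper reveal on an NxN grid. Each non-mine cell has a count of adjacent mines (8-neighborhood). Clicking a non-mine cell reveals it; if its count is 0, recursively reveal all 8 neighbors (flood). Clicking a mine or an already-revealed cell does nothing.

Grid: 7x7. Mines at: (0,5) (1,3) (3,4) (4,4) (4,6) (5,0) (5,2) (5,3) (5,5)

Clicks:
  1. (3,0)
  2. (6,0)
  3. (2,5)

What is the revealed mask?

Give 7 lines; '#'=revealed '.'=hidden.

Click 1 (3,0) count=0: revealed 18 new [(0,0) (0,1) (0,2) (1,0) (1,1) (1,2) (2,0) (2,1) (2,2) (2,3) (3,0) (3,1) (3,2) (3,3) (4,0) (4,1) (4,2) (4,3)] -> total=18
Click 2 (6,0) count=1: revealed 1 new [(6,0)] -> total=19
Click 3 (2,5) count=1: revealed 1 new [(2,5)] -> total=20

Answer: ###....
###....
####.#.
####...
####...
.......
#......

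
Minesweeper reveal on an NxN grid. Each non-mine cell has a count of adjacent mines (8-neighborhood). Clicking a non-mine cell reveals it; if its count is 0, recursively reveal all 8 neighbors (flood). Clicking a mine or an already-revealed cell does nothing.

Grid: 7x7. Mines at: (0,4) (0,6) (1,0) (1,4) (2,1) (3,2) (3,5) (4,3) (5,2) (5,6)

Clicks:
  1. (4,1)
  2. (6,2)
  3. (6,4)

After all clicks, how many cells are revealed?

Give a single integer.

Answer: 8

Derivation:
Click 1 (4,1) count=2: revealed 1 new [(4,1)] -> total=1
Click 2 (6,2) count=1: revealed 1 new [(6,2)] -> total=2
Click 3 (6,4) count=0: revealed 6 new [(5,3) (5,4) (5,5) (6,3) (6,4) (6,5)] -> total=8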